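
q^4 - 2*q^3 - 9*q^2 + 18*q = q*(q - 3)*(q - 2)*(q + 3)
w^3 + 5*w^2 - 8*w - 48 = (w - 3)*(w + 4)^2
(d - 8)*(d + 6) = d^2 - 2*d - 48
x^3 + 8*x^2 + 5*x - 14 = (x - 1)*(x + 2)*(x + 7)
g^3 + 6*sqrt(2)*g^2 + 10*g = g*(g + sqrt(2))*(g + 5*sqrt(2))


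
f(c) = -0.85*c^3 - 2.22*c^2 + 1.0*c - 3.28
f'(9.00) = -245.51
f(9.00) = -793.75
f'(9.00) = -245.51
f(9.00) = -793.75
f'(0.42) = -1.31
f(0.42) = -3.31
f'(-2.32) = -2.42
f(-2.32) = -6.93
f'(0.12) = 0.43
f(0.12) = -3.19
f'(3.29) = -41.21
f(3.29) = -54.29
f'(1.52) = -11.64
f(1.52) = -9.87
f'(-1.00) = 2.89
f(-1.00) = -5.65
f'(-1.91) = 0.18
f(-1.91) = -7.37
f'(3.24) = -40.15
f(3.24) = -52.26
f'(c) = -2.55*c^2 - 4.44*c + 1.0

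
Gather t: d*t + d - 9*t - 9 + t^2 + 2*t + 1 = d + t^2 + t*(d - 7) - 8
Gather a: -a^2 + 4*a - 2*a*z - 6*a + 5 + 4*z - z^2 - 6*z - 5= -a^2 + a*(-2*z - 2) - z^2 - 2*z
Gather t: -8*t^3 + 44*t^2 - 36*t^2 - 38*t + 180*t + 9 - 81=-8*t^3 + 8*t^2 + 142*t - 72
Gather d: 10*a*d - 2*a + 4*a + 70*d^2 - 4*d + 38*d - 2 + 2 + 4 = 2*a + 70*d^2 + d*(10*a + 34) + 4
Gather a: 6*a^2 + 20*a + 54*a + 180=6*a^2 + 74*a + 180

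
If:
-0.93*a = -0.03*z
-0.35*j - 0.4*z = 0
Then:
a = 0.032258064516129*z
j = -1.14285714285714*z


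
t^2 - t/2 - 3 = (t - 2)*(t + 3/2)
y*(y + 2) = y^2 + 2*y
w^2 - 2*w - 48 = (w - 8)*(w + 6)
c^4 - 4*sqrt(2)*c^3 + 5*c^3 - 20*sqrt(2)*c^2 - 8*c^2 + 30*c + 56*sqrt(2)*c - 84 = (c - 2)*(c + 7)*(c - 3*sqrt(2))*(c - sqrt(2))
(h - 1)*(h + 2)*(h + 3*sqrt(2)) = h^3 + h^2 + 3*sqrt(2)*h^2 - 2*h + 3*sqrt(2)*h - 6*sqrt(2)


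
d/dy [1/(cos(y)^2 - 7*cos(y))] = (2*cos(y) - 7)*sin(y)/((cos(y) - 7)^2*cos(y)^2)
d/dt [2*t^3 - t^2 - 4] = 2*t*(3*t - 1)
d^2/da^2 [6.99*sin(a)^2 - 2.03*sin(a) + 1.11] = 2.03*sin(a) + 13.98*cos(2*a)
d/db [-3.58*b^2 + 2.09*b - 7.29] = 2.09 - 7.16*b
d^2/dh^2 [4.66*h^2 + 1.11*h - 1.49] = 9.32000000000000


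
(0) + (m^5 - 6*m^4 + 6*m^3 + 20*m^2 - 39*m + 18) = m^5 - 6*m^4 + 6*m^3 + 20*m^2 - 39*m + 18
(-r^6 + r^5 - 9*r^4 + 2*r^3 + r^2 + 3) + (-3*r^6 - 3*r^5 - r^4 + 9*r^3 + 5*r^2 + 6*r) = -4*r^6 - 2*r^5 - 10*r^4 + 11*r^3 + 6*r^2 + 6*r + 3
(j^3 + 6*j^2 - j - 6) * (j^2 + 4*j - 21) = j^5 + 10*j^4 + 2*j^3 - 136*j^2 - 3*j + 126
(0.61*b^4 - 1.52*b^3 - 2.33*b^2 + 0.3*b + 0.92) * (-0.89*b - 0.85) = -0.5429*b^5 + 0.8343*b^4 + 3.3657*b^3 + 1.7135*b^2 - 1.0738*b - 0.782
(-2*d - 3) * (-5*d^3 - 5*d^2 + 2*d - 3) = 10*d^4 + 25*d^3 + 11*d^2 + 9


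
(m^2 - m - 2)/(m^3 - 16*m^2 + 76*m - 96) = (m + 1)/(m^2 - 14*m + 48)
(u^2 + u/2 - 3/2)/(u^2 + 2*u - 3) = (u + 3/2)/(u + 3)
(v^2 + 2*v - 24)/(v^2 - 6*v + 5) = (v^2 + 2*v - 24)/(v^2 - 6*v + 5)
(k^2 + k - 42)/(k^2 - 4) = (k^2 + k - 42)/(k^2 - 4)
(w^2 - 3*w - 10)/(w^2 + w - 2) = (w - 5)/(w - 1)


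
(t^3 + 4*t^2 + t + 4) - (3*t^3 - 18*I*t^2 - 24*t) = -2*t^3 + 4*t^2 + 18*I*t^2 + 25*t + 4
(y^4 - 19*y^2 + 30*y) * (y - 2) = y^5 - 2*y^4 - 19*y^3 + 68*y^2 - 60*y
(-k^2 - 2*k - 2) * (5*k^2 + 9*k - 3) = -5*k^4 - 19*k^3 - 25*k^2 - 12*k + 6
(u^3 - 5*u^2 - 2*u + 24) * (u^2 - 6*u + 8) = u^5 - 11*u^4 + 36*u^3 - 4*u^2 - 160*u + 192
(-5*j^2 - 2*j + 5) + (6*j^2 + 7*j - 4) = j^2 + 5*j + 1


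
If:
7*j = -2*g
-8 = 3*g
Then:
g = -8/3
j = 16/21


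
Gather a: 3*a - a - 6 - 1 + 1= 2*a - 6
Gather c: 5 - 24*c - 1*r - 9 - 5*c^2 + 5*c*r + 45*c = -5*c^2 + c*(5*r + 21) - r - 4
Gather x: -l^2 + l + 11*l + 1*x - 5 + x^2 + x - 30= -l^2 + 12*l + x^2 + 2*x - 35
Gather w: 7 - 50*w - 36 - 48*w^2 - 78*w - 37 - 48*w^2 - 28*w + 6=-96*w^2 - 156*w - 60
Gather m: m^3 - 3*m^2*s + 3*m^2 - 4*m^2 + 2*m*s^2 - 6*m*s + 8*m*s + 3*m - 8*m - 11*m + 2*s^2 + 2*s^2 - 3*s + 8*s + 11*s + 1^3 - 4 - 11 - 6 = m^3 + m^2*(-3*s - 1) + m*(2*s^2 + 2*s - 16) + 4*s^2 + 16*s - 20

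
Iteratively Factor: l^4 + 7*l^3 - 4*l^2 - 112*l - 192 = (l + 4)*(l^3 + 3*l^2 - 16*l - 48) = (l - 4)*(l + 4)*(l^2 + 7*l + 12) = (l - 4)*(l + 4)^2*(l + 3)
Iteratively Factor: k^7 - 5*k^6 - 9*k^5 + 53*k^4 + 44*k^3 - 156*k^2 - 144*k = (k - 3)*(k^6 - 2*k^5 - 15*k^4 + 8*k^3 + 68*k^2 + 48*k) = (k - 3)*(k + 1)*(k^5 - 3*k^4 - 12*k^3 + 20*k^2 + 48*k) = (k - 4)*(k - 3)*(k + 1)*(k^4 + k^3 - 8*k^2 - 12*k) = (k - 4)*(k - 3)*(k + 1)*(k + 2)*(k^3 - k^2 - 6*k) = (k - 4)*(k - 3)*(k + 1)*(k + 2)^2*(k^2 - 3*k) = (k - 4)*(k - 3)^2*(k + 1)*(k + 2)^2*(k)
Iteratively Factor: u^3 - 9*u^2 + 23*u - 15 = (u - 3)*(u^2 - 6*u + 5) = (u - 3)*(u - 1)*(u - 5)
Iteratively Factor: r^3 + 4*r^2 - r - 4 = (r + 4)*(r^2 - 1) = (r - 1)*(r + 4)*(r + 1)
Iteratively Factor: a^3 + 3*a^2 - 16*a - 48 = (a - 4)*(a^2 + 7*a + 12) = (a - 4)*(a + 3)*(a + 4)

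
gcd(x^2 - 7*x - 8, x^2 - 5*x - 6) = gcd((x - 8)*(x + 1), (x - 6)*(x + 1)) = x + 1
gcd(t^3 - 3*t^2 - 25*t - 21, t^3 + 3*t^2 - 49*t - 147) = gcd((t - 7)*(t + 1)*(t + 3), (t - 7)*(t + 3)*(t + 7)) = t^2 - 4*t - 21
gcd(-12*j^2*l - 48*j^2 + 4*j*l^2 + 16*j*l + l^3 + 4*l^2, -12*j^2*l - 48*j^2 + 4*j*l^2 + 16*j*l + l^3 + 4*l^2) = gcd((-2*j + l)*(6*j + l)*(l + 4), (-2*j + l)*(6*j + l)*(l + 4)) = 12*j^2*l + 48*j^2 - 4*j*l^2 - 16*j*l - l^3 - 4*l^2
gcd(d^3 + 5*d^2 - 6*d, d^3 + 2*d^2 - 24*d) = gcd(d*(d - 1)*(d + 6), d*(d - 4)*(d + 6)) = d^2 + 6*d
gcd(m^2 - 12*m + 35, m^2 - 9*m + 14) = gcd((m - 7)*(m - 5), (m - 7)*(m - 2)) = m - 7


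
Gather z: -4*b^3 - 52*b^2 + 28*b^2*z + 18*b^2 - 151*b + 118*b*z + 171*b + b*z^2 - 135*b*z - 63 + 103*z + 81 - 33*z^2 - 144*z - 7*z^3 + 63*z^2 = -4*b^3 - 34*b^2 + 20*b - 7*z^3 + z^2*(b + 30) + z*(28*b^2 - 17*b - 41) + 18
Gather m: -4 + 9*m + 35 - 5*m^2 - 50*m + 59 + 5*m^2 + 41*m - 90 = 0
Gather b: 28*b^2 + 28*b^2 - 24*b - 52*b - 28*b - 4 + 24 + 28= 56*b^2 - 104*b + 48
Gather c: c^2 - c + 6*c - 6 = c^2 + 5*c - 6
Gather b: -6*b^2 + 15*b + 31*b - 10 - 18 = -6*b^2 + 46*b - 28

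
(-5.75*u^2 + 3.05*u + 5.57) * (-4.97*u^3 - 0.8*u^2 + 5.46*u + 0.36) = 28.5775*u^5 - 10.5585*u^4 - 61.5179*u^3 + 10.127*u^2 + 31.5102*u + 2.0052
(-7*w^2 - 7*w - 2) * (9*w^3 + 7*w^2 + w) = -63*w^5 - 112*w^4 - 74*w^3 - 21*w^2 - 2*w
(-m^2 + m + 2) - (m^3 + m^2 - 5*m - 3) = -m^3 - 2*m^2 + 6*m + 5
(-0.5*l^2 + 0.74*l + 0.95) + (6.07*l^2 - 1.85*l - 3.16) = 5.57*l^2 - 1.11*l - 2.21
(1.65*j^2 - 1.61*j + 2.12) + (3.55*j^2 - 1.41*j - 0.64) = 5.2*j^2 - 3.02*j + 1.48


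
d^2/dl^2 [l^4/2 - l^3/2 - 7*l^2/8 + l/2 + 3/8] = 6*l^2 - 3*l - 7/4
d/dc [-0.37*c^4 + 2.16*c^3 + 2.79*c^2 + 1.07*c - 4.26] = -1.48*c^3 + 6.48*c^2 + 5.58*c + 1.07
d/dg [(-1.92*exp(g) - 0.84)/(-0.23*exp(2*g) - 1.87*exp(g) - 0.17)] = (-(0.46*exp(g) + 1.87)*(1.92*exp(g) + 0.84) + 0.4416*exp(2*g) + 3.5904*exp(g) + 0.3264)*exp(g)/(0.23*exp(2*g) + 1.87*exp(g) + 0.17)^2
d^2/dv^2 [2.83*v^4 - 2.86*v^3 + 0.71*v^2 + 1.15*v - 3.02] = 33.96*v^2 - 17.16*v + 1.42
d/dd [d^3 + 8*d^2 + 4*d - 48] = 3*d^2 + 16*d + 4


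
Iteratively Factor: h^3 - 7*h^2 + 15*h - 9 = (h - 1)*(h^2 - 6*h + 9) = (h - 3)*(h - 1)*(h - 3)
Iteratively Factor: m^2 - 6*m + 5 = (m - 1)*(m - 5)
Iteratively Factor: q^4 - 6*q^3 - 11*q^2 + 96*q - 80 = (q - 5)*(q^3 - q^2 - 16*q + 16) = (q - 5)*(q - 1)*(q^2 - 16) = (q - 5)*(q - 1)*(q + 4)*(q - 4)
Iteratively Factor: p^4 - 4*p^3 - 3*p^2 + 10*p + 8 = (p + 1)*(p^3 - 5*p^2 + 2*p + 8) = (p - 4)*(p + 1)*(p^2 - p - 2) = (p - 4)*(p - 2)*(p + 1)*(p + 1)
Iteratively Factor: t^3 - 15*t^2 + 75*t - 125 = (t - 5)*(t^2 - 10*t + 25) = (t - 5)^2*(t - 5)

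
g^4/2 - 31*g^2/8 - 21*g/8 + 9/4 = (g/2 + 1)*(g - 3)*(g - 1/2)*(g + 3/2)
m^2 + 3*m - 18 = (m - 3)*(m + 6)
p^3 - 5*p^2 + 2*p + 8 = (p - 4)*(p - 2)*(p + 1)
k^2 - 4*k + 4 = (k - 2)^2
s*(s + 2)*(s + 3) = s^3 + 5*s^2 + 6*s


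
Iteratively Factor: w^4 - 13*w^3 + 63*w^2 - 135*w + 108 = (w - 4)*(w^3 - 9*w^2 + 27*w - 27) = (w - 4)*(w - 3)*(w^2 - 6*w + 9) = (w - 4)*(w - 3)^2*(w - 3)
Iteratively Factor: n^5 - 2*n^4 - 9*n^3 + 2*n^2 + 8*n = (n)*(n^4 - 2*n^3 - 9*n^2 + 2*n + 8) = n*(n + 1)*(n^3 - 3*n^2 - 6*n + 8) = n*(n + 1)*(n + 2)*(n^2 - 5*n + 4) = n*(n - 4)*(n + 1)*(n + 2)*(n - 1)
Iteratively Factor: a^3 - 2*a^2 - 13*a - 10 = (a + 1)*(a^2 - 3*a - 10) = (a + 1)*(a + 2)*(a - 5)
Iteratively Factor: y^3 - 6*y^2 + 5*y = (y)*(y^2 - 6*y + 5) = y*(y - 1)*(y - 5)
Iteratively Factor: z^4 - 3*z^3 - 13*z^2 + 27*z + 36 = (z + 1)*(z^3 - 4*z^2 - 9*z + 36) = (z - 4)*(z + 1)*(z^2 - 9) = (z - 4)*(z - 3)*(z + 1)*(z + 3)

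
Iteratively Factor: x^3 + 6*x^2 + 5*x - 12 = (x + 4)*(x^2 + 2*x - 3) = (x - 1)*(x + 4)*(x + 3)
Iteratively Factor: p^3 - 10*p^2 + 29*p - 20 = (p - 5)*(p^2 - 5*p + 4) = (p - 5)*(p - 4)*(p - 1)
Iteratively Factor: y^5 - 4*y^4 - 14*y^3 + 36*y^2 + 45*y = (y - 5)*(y^4 + y^3 - 9*y^2 - 9*y) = y*(y - 5)*(y^3 + y^2 - 9*y - 9) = y*(y - 5)*(y + 1)*(y^2 - 9) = y*(y - 5)*(y + 1)*(y + 3)*(y - 3)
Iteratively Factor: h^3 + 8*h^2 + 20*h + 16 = (h + 4)*(h^2 + 4*h + 4) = (h + 2)*(h + 4)*(h + 2)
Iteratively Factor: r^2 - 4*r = (r - 4)*(r)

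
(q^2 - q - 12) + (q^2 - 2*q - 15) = 2*q^2 - 3*q - 27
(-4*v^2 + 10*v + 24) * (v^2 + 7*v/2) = -4*v^4 - 4*v^3 + 59*v^2 + 84*v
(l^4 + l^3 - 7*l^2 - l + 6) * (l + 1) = l^5 + 2*l^4 - 6*l^3 - 8*l^2 + 5*l + 6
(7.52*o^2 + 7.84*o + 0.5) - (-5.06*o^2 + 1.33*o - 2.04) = 12.58*o^2 + 6.51*o + 2.54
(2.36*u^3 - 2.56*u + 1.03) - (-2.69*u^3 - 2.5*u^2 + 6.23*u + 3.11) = 5.05*u^3 + 2.5*u^2 - 8.79*u - 2.08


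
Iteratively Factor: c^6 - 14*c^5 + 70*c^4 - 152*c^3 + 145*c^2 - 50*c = (c - 1)*(c^5 - 13*c^4 + 57*c^3 - 95*c^2 + 50*c) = (c - 1)^2*(c^4 - 12*c^3 + 45*c^2 - 50*c) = (c - 5)*(c - 1)^2*(c^3 - 7*c^2 + 10*c) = (c - 5)*(c - 2)*(c - 1)^2*(c^2 - 5*c) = c*(c - 5)*(c - 2)*(c - 1)^2*(c - 5)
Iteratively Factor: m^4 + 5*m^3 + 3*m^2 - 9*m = (m + 3)*(m^3 + 2*m^2 - 3*m) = m*(m + 3)*(m^2 + 2*m - 3) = m*(m + 3)^2*(m - 1)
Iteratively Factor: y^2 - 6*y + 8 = (y - 2)*(y - 4)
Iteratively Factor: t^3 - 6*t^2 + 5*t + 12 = (t - 3)*(t^2 - 3*t - 4) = (t - 4)*(t - 3)*(t + 1)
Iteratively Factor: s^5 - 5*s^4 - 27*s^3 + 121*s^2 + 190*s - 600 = (s + 3)*(s^4 - 8*s^3 - 3*s^2 + 130*s - 200) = (s + 3)*(s + 4)*(s^3 - 12*s^2 + 45*s - 50) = (s - 2)*(s + 3)*(s + 4)*(s^2 - 10*s + 25) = (s - 5)*(s - 2)*(s + 3)*(s + 4)*(s - 5)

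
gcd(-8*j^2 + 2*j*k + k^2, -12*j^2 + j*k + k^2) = 4*j + k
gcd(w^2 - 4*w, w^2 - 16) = w - 4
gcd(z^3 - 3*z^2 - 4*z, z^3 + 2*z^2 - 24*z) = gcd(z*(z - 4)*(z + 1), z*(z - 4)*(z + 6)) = z^2 - 4*z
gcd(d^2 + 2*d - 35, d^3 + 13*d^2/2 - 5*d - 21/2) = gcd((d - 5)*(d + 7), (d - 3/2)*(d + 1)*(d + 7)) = d + 7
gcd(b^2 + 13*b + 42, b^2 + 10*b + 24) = b + 6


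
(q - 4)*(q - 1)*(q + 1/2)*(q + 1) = q^4 - 7*q^3/2 - 3*q^2 + 7*q/2 + 2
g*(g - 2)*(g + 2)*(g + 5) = g^4 + 5*g^3 - 4*g^2 - 20*g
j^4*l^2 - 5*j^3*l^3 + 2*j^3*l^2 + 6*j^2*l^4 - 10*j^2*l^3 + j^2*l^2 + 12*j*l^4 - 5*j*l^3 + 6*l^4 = (j - 3*l)*(j - 2*l)*(j*l + l)^2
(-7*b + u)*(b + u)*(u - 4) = -7*b^2*u + 28*b^2 - 6*b*u^2 + 24*b*u + u^3 - 4*u^2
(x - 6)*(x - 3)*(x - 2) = x^3 - 11*x^2 + 36*x - 36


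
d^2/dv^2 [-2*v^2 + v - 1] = -4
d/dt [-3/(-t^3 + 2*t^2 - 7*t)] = 3*(-3*t^2 + 4*t - 7)/(t^2*(t^2 - 2*t + 7)^2)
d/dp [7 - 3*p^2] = -6*p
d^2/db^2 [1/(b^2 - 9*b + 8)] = 2*(-b^2 + 9*b + (2*b - 9)^2 - 8)/(b^2 - 9*b + 8)^3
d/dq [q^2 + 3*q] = 2*q + 3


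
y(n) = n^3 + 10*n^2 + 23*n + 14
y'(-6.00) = 11.00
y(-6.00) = 20.00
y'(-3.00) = -10.00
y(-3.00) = 8.00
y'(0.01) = 23.20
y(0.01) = 14.23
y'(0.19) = 26.91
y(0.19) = 18.74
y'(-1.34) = 1.59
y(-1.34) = -1.27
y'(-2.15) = -6.13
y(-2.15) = 0.84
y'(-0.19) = 19.31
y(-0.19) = 9.98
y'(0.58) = 35.61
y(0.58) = 30.90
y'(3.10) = 113.83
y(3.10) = 211.19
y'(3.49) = 129.34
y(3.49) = 258.58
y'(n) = 3*n^2 + 20*n + 23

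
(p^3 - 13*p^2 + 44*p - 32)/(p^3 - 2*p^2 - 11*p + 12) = (p - 8)/(p + 3)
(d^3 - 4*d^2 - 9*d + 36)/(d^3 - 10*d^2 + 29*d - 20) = (d^2 - 9)/(d^2 - 6*d + 5)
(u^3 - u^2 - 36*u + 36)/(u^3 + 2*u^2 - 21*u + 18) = (u - 6)/(u - 3)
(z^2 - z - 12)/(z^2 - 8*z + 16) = (z + 3)/(z - 4)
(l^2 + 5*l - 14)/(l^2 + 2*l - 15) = (l^2 + 5*l - 14)/(l^2 + 2*l - 15)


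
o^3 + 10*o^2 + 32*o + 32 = (o + 2)*(o + 4)^2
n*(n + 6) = n^2 + 6*n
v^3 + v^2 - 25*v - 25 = (v - 5)*(v + 1)*(v + 5)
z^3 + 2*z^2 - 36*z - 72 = (z - 6)*(z + 2)*(z + 6)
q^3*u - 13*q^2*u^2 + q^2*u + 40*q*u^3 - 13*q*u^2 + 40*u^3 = (q - 8*u)*(q - 5*u)*(q*u + u)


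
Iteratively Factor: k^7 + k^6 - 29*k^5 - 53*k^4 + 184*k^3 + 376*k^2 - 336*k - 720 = (k + 3)*(k^6 - 2*k^5 - 23*k^4 + 16*k^3 + 136*k^2 - 32*k - 240) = (k - 2)*(k + 3)*(k^5 - 23*k^3 - 30*k^2 + 76*k + 120) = (k - 2)*(k + 2)*(k + 3)*(k^4 - 2*k^3 - 19*k^2 + 8*k + 60) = (k - 2)^2*(k + 2)*(k + 3)*(k^3 - 19*k - 30) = (k - 2)^2*(k + 2)*(k + 3)^2*(k^2 - 3*k - 10) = (k - 5)*(k - 2)^2*(k + 2)*(k + 3)^2*(k + 2)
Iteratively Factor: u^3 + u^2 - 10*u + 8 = (u - 1)*(u^2 + 2*u - 8) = (u - 1)*(u + 4)*(u - 2)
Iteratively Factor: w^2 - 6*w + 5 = (w - 1)*(w - 5)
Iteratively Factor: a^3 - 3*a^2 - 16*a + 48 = (a - 4)*(a^2 + a - 12) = (a - 4)*(a + 4)*(a - 3)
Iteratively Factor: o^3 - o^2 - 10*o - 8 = (o - 4)*(o^2 + 3*o + 2) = (o - 4)*(o + 1)*(o + 2)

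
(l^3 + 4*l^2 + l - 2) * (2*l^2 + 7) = 2*l^5 + 8*l^4 + 9*l^3 + 24*l^2 + 7*l - 14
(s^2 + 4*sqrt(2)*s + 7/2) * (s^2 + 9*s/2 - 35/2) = s^4 + 9*s^3/2 + 4*sqrt(2)*s^3 - 14*s^2 + 18*sqrt(2)*s^2 - 70*sqrt(2)*s + 63*s/4 - 245/4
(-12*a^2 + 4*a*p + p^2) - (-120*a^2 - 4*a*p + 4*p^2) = 108*a^2 + 8*a*p - 3*p^2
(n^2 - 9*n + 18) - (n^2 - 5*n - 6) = 24 - 4*n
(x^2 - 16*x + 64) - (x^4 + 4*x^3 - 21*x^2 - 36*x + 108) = -x^4 - 4*x^3 + 22*x^2 + 20*x - 44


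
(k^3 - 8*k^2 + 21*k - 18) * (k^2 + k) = k^5 - 7*k^4 + 13*k^3 + 3*k^2 - 18*k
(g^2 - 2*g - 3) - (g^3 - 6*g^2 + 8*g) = -g^3 + 7*g^2 - 10*g - 3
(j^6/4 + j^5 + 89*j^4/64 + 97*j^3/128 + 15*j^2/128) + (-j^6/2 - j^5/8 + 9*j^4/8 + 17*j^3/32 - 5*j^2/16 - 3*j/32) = -j^6/4 + 7*j^5/8 + 161*j^4/64 + 165*j^3/128 - 25*j^2/128 - 3*j/32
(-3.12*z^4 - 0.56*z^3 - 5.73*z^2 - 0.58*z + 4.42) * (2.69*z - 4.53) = -8.3928*z^5 + 12.6272*z^4 - 12.8769*z^3 + 24.3967*z^2 + 14.5172*z - 20.0226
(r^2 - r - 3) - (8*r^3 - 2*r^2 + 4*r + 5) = -8*r^3 + 3*r^2 - 5*r - 8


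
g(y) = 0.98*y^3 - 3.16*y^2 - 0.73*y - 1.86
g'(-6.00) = 143.03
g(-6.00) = -322.92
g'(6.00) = 67.19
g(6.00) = 91.68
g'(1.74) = -2.83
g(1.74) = -7.53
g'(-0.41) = 2.36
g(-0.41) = -2.16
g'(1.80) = -2.58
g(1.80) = -7.70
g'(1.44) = -3.73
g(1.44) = -6.54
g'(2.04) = -1.39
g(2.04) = -8.18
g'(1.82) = -2.49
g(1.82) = -7.75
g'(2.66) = 3.26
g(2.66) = -7.72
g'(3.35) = 11.09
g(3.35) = -2.93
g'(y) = 2.94*y^2 - 6.32*y - 0.73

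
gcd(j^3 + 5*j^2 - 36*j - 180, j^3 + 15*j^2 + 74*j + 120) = j^2 + 11*j + 30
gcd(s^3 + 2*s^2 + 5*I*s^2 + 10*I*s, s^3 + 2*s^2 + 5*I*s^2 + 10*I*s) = s^3 + s^2*(2 + 5*I) + 10*I*s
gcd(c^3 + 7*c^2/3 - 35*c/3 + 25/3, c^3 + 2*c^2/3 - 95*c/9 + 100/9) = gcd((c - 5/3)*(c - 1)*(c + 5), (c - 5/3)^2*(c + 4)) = c - 5/3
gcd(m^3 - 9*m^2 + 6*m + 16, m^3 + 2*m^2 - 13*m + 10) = m - 2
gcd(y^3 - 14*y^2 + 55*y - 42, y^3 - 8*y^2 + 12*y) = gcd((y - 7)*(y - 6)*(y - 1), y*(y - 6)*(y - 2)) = y - 6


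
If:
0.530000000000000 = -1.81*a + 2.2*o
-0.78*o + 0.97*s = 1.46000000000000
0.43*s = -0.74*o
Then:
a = -1.02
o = -0.60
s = 1.03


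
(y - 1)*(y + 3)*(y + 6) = y^3 + 8*y^2 + 9*y - 18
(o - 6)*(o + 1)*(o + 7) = o^3 + 2*o^2 - 41*o - 42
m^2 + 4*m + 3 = (m + 1)*(m + 3)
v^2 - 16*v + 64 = (v - 8)^2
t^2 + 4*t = t*(t + 4)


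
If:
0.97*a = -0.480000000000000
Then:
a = -0.49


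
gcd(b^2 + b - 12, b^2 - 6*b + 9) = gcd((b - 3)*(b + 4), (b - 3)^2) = b - 3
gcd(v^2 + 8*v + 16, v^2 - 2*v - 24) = v + 4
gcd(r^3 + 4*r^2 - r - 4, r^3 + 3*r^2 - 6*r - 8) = r^2 + 5*r + 4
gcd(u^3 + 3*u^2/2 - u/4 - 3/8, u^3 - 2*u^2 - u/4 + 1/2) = u^2 - 1/4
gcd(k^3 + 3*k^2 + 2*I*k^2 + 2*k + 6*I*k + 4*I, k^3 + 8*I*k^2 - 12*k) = k + 2*I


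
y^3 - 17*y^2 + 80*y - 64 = (y - 8)^2*(y - 1)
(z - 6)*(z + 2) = z^2 - 4*z - 12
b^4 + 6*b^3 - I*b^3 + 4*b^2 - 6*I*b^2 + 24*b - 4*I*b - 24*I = (b + 6)*(b - 2*I)*(b - I)*(b + 2*I)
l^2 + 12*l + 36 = (l + 6)^2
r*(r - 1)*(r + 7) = r^3 + 6*r^2 - 7*r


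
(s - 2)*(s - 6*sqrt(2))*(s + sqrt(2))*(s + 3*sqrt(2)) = s^4 - 2*sqrt(2)*s^3 - 2*s^3 - 42*s^2 + 4*sqrt(2)*s^2 - 36*sqrt(2)*s + 84*s + 72*sqrt(2)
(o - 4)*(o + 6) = o^2 + 2*o - 24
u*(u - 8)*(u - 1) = u^3 - 9*u^2 + 8*u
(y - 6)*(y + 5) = y^2 - y - 30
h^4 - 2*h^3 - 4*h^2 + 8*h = h*(h - 2)^2*(h + 2)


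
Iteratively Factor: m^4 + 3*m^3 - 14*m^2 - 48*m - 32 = (m + 4)*(m^3 - m^2 - 10*m - 8) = (m + 1)*(m + 4)*(m^2 - 2*m - 8) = (m - 4)*(m + 1)*(m + 4)*(m + 2)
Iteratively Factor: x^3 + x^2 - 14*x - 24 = (x - 4)*(x^2 + 5*x + 6) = (x - 4)*(x + 3)*(x + 2)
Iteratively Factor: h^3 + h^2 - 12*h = (h)*(h^2 + h - 12) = h*(h - 3)*(h + 4)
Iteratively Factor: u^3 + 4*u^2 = (u)*(u^2 + 4*u) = u*(u + 4)*(u)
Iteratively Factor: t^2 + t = (t + 1)*(t)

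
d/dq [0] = 0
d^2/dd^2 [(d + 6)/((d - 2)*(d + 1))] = 2*(d^3 + 18*d^2 - 12*d + 16)/(d^6 - 3*d^5 - 3*d^4 + 11*d^3 + 6*d^2 - 12*d - 8)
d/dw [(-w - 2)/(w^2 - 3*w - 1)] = (-w^2 + 3*w + (w + 2)*(2*w - 3) + 1)/(-w^2 + 3*w + 1)^2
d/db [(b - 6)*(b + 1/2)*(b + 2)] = 3*b^2 - 7*b - 14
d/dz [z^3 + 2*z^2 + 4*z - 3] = 3*z^2 + 4*z + 4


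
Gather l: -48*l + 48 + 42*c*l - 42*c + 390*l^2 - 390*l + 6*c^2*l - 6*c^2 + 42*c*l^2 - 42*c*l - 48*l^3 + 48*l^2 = -6*c^2 - 42*c - 48*l^3 + l^2*(42*c + 438) + l*(6*c^2 - 438) + 48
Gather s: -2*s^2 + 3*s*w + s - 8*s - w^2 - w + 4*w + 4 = -2*s^2 + s*(3*w - 7) - w^2 + 3*w + 4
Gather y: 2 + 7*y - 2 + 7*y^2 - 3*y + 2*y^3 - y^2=2*y^3 + 6*y^2 + 4*y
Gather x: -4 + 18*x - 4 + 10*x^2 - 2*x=10*x^2 + 16*x - 8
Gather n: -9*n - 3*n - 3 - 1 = -12*n - 4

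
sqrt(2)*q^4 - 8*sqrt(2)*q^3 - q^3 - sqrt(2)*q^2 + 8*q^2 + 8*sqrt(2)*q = q*(q - 8)*(q - sqrt(2))*(sqrt(2)*q + 1)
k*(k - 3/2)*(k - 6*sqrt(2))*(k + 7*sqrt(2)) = k^4 - 3*k^3/2 + sqrt(2)*k^3 - 84*k^2 - 3*sqrt(2)*k^2/2 + 126*k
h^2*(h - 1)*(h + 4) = h^4 + 3*h^3 - 4*h^2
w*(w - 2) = w^2 - 2*w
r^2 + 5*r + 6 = (r + 2)*(r + 3)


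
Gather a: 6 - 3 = 3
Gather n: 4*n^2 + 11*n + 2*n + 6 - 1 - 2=4*n^2 + 13*n + 3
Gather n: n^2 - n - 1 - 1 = n^2 - n - 2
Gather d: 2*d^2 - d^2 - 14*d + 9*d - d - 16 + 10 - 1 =d^2 - 6*d - 7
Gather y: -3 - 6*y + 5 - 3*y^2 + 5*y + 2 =-3*y^2 - y + 4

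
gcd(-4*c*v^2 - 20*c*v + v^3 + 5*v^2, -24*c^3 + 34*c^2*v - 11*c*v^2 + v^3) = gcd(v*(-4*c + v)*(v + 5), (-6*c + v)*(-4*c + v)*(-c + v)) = -4*c + v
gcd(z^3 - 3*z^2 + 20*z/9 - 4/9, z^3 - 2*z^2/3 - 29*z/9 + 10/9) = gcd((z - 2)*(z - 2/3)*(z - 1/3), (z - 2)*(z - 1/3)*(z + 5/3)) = z^2 - 7*z/3 + 2/3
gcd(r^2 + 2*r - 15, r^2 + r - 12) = r - 3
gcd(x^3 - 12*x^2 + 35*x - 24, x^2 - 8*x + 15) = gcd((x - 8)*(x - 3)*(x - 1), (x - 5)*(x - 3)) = x - 3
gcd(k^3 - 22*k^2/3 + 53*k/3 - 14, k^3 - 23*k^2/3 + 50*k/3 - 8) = k - 3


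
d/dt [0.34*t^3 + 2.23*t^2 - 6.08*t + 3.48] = 1.02*t^2 + 4.46*t - 6.08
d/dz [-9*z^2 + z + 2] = 1 - 18*z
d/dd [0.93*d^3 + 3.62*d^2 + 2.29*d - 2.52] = 2.79*d^2 + 7.24*d + 2.29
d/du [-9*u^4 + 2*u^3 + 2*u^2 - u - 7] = -36*u^3 + 6*u^2 + 4*u - 1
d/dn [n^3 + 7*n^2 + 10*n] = 3*n^2 + 14*n + 10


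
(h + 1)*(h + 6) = h^2 + 7*h + 6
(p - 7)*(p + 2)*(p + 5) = p^3 - 39*p - 70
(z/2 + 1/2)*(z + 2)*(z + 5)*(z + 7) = z^4/2 + 15*z^3/2 + 73*z^2/2 + 129*z/2 + 35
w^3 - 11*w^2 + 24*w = w*(w - 8)*(w - 3)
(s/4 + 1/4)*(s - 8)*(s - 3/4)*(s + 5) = s^4/4 - 11*s^3/16 - 83*s^2/8 - 31*s/16 + 15/2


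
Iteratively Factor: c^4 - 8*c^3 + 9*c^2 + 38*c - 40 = (c + 2)*(c^3 - 10*c^2 + 29*c - 20) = (c - 5)*(c + 2)*(c^2 - 5*c + 4) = (c - 5)*(c - 1)*(c + 2)*(c - 4)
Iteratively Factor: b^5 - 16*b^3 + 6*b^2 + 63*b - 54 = (b - 2)*(b^4 + 2*b^3 - 12*b^2 - 18*b + 27) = (b - 2)*(b - 1)*(b^3 + 3*b^2 - 9*b - 27) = (b - 2)*(b - 1)*(b + 3)*(b^2 - 9) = (b - 3)*(b - 2)*(b - 1)*(b + 3)*(b + 3)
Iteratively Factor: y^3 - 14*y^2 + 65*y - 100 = (y - 5)*(y^2 - 9*y + 20) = (y - 5)^2*(y - 4)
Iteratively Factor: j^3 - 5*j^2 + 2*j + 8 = (j - 4)*(j^2 - j - 2) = (j - 4)*(j - 2)*(j + 1)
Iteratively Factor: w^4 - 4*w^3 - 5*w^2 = (w)*(w^3 - 4*w^2 - 5*w) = w^2*(w^2 - 4*w - 5) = w^2*(w - 5)*(w + 1)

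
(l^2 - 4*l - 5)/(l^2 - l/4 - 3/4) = 4*(-l^2 + 4*l + 5)/(-4*l^2 + l + 3)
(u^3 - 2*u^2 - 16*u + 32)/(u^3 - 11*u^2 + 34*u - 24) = (u^2 + 2*u - 8)/(u^2 - 7*u + 6)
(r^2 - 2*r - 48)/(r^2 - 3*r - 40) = (r + 6)/(r + 5)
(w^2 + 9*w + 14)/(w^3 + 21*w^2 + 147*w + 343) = (w + 2)/(w^2 + 14*w + 49)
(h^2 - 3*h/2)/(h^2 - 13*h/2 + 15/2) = h/(h - 5)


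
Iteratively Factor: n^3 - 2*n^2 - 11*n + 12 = (n - 1)*(n^2 - n - 12) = (n - 1)*(n + 3)*(n - 4)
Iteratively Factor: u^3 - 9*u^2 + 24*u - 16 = (u - 1)*(u^2 - 8*u + 16) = (u - 4)*(u - 1)*(u - 4)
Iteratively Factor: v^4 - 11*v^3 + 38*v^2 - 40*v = (v - 5)*(v^3 - 6*v^2 + 8*v) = (v - 5)*(v - 2)*(v^2 - 4*v) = (v - 5)*(v - 4)*(v - 2)*(v)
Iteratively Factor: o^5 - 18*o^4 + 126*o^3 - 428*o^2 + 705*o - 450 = (o - 3)*(o^4 - 15*o^3 + 81*o^2 - 185*o + 150) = (o - 5)*(o - 3)*(o^3 - 10*o^2 + 31*o - 30) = (o - 5)^2*(o - 3)*(o^2 - 5*o + 6) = (o - 5)^2*(o - 3)^2*(o - 2)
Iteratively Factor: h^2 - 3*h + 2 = (h - 1)*(h - 2)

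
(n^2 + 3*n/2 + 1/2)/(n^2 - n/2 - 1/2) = (n + 1)/(n - 1)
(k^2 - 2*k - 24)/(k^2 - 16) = (k - 6)/(k - 4)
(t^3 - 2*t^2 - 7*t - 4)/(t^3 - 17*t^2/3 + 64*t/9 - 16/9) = 9*(t^2 + 2*t + 1)/(9*t^2 - 15*t + 4)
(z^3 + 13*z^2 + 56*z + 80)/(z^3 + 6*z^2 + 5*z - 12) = (z^2 + 9*z + 20)/(z^2 + 2*z - 3)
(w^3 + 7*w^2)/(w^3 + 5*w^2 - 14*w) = w/(w - 2)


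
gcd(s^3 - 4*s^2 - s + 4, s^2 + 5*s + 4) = s + 1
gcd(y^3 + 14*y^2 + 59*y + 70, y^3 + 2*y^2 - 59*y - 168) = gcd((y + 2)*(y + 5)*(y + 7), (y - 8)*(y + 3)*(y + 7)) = y + 7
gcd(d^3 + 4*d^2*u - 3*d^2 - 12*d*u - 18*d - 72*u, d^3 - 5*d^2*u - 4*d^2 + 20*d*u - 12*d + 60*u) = d - 6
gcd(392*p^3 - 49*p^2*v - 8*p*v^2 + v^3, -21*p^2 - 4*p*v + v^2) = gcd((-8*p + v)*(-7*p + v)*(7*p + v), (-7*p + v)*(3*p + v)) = 7*p - v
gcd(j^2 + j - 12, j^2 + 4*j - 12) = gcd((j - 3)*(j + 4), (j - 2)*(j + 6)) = 1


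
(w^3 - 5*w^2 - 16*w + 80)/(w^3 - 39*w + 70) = (w^2 - 16)/(w^2 + 5*w - 14)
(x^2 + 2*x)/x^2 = (x + 2)/x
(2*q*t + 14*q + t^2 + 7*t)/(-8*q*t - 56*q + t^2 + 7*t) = (-2*q - t)/(8*q - t)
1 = 1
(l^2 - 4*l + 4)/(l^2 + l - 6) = (l - 2)/(l + 3)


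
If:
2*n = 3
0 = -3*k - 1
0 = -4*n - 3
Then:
No Solution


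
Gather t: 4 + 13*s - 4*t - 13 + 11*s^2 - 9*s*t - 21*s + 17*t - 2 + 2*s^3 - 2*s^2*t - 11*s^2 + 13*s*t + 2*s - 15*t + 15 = 2*s^3 - 6*s + t*(-2*s^2 + 4*s - 2) + 4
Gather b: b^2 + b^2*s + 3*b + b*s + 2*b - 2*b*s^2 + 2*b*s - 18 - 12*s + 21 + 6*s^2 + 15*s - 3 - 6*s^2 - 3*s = b^2*(s + 1) + b*(-2*s^2 + 3*s + 5)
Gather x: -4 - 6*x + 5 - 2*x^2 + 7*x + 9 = -2*x^2 + x + 10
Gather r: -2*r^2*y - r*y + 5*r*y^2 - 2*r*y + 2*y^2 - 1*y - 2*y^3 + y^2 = -2*r^2*y + r*(5*y^2 - 3*y) - 2*y^3 + 3*y^2 - y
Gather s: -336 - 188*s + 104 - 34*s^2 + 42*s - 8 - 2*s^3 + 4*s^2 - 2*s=-2*s^3 - 30*s^2 - 148*s - 240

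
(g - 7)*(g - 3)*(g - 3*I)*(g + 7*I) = g^4 - 10*g^3 + 4*I*g^3 + 42*g^2 - 40*I*g^2 - 210*g + 84*I*g + 441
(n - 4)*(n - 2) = n^2 - 6*n + 8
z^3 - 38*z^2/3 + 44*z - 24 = (z - 6)^2*(z - 2/3)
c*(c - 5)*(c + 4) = c^3 - c^2 - 20*c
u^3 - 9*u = u*(u - 3)*(u + 3)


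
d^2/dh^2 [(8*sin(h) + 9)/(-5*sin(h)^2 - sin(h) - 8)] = (200*sin(h)^5 + 860*sin(h)^4 - 2185*sin(h)^3 - 2845*sin(h)^2 + 2090*sin(h) + 830)/(5*sin(h)^2 + sin(h) + 8)^3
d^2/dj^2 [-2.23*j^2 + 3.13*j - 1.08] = -4.46000000000000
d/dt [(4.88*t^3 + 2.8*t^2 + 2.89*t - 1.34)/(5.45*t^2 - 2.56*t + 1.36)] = (26.596*t^4 - 24.9856*t^3 - 3.0081*t^2 + 22.222*t + 0.5)/(29.7025*t^4 - 27.904*t^3 + 21.3776*t^2 - 6.9632*t + 1.8496)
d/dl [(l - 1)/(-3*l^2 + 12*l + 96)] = (-l^2 + 4*l + 2*(l - 2)*(l - 1) + 32)/(3*(-l^2 + 4*l + 32)^2)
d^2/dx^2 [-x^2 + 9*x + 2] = -2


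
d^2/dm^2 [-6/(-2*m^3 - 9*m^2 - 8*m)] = 12*(-3*m*(2*m + 3)*(2*m^2 + 9*m + 8) + 4*(3*m^2 + 9*m + 4)^2)/(m^3*(2*m^2 + 9*m + 8)^3)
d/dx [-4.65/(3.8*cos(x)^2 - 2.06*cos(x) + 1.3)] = (9.579 - 35.34*cos(x))*sin(x)/(3.8*cos(x)^2 - 2.06*cos(x) + 1.3)^2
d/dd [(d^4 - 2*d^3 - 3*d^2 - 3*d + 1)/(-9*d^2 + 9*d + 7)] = (-18*d^5 + 45*d^4 - 8*d^3 - 96*d^2 - 24*d - 30)/(81*d^4 - 162*d^3 - 45*d^2 + 126*d + 49)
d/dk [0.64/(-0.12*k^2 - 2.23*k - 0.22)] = (0.1536*k + 1.4272)/(0.12*k^2 + 2.23*k + 0.22)^2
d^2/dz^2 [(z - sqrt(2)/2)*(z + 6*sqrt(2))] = 2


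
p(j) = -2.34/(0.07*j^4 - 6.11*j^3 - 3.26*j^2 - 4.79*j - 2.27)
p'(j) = -2.34*(-0.28*j^3 + 18.33*j^2 + 6.52*j + 4.79)/(0.07*j^4 - 6.11*j^3 - 3.26*j^2 - 4.79*j - 2.27)^2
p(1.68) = 0.05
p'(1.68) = -0.07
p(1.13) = 0.11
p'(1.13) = -0.19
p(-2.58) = -0.02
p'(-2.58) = -0.03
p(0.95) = 0.16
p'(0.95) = -0.29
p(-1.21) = -0.24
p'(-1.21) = -0.60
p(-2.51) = -0.03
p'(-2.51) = -0.03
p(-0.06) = 1.17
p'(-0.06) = -2.63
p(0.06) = 0.91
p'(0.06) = -1.86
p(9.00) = 0.00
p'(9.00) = -0.00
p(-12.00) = -0.00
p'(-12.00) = -0.00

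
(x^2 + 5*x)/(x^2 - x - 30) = x/(x - 6)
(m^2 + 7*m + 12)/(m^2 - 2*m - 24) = (m + 3)/(m - 6)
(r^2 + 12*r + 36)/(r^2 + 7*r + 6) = (r + 6)/(r + 1)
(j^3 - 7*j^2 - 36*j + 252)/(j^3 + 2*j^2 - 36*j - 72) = (j - 7)/(j + 2)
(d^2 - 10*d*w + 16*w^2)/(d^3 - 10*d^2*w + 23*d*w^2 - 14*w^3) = (d - 8*w)/(d^2 - 8*d*w + 7*w^2)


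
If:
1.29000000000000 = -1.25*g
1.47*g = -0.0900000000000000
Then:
No Solution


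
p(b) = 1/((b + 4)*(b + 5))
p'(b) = -1/((b + 4)*(b + 5)^2) - 1/((b + 4)^2*(b + 5))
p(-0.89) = 0.08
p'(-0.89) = -0.04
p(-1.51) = 0.12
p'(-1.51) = -0.08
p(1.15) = 0.03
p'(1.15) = -0.01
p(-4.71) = -4.86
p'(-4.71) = 9.91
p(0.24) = 0.05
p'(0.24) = -0.02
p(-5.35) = 2.12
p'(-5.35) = 7.61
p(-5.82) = 0.67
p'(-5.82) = 1.19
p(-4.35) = -4.40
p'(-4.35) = -5.80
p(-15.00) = 0.01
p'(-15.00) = 0.00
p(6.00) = 0.01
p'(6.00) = 0.00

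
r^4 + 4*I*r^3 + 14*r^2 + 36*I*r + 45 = (r - 3*I)*(r - I)*(r + 3*I)*(r + 5*I)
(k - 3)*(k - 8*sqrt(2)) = k^2 - 8*sqrt(2)*k - 3*k + 24*sqrt(2)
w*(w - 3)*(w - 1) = w^3 - 4*w^2 + 3*w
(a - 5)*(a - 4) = a^2 - 9*a + 20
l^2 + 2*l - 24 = (l - 4)*(l + 6)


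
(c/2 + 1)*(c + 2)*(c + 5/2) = c^3/2 + 13*c^2/4 + 7*c + 5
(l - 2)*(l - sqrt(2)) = l^2 - 2*l - sqrt(2)*l + 2*sqrt(2)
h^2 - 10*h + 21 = (h - 7)*(h - 3)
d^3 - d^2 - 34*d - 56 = (d - 7)*(d + 2)*(d + 4)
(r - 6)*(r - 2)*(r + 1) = r^3 - 7*r^2 + 4*r + 12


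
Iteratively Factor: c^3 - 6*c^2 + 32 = (c + 2)*(c^2 - 8*c + 16) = (c - 4)*(c + 2)*(c - 4)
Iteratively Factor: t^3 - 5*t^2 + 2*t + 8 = (t - 2)*(t^2 - 3*t - 4) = (t - 4)*(t - 2)*(t + 1)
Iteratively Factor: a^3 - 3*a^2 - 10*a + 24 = (a - 4)*(a^2 + a - 6) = (a - 4)*(a - 2)*(a + 3)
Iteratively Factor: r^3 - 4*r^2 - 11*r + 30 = (r - 5)*(r^2 + r - 6) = (r - 5)*(r + 3)*(r - 2)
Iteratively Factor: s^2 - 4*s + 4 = (s - 2)*(s - 2)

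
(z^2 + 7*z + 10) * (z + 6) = z^3 + 13*z^2 + 52*z + 60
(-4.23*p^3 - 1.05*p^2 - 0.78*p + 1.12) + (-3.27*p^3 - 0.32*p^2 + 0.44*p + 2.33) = -7.5*p^3 - 1.37*p^2 - 0.34*p + 3.45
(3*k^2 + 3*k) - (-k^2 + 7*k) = 4*k^2 - 4*k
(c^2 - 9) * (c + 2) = c^3 + 2*c^2 - 9*c - 18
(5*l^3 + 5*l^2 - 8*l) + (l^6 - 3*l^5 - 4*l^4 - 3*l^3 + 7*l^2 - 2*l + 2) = l^6 - 3*l^5 - 4*l^4 + 2*l^3 + 12*l^2 - 10*l + 2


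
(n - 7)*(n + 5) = n^2 - 2*n - 35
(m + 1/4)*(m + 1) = m^2 + 5*m/4 + 1/4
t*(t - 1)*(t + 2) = t^3 + t^2 - 2*t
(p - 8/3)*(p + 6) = p^2 + 10*p/3 - 16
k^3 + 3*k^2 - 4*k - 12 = (k - 2)*(k + 2)*(k + 3)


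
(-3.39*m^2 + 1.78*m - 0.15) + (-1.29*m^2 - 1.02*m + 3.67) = -4.68*m^2 + 0.76*m + 3.52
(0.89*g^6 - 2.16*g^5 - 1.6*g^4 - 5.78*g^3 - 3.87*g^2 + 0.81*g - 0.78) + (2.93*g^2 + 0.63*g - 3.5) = 0.89*g^6 - 2.16*g^5 - 1.6*g^4 - 5.78*g^3 - 0.94*g^2 + 1.44*g - 4.28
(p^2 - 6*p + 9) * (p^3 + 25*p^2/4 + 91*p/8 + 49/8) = p^5 + p^4/4 - 137*p^3/8 - 47*p^2/8 + 525*p/8 + 441/8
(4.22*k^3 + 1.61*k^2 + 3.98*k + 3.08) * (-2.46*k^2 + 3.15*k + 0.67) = -10.3812*k^5 + 9.3324*k^4 - 1.8919*k^3 + 6.0389*k^2 + 12.3686*k + 2.0636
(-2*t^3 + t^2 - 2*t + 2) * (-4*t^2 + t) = 8*t^5 - 6*t^4 + 9*t^3 - 10*t^2 + 2*t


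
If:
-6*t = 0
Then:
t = 0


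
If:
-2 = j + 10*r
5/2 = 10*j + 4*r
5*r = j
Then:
No Solution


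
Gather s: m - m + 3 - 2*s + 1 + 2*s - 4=0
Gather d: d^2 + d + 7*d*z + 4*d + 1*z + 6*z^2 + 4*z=d^2 + d*(7*z + 5) + 6*z^2 + 5*z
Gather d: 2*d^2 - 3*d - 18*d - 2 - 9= 2*d^2 - 21*d - 11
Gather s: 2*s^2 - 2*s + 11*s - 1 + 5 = 2*s^2 + 9*s + 4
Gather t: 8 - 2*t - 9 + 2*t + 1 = 0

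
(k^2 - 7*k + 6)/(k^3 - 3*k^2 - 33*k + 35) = (k - 6)/(k^2 - 2*k - 35)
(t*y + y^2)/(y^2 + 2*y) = (t + y)/(y + 2)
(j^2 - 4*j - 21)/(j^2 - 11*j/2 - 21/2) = 2*(j + 3)/(2*j + 3)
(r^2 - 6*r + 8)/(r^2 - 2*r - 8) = (r - 2)/(r + 2)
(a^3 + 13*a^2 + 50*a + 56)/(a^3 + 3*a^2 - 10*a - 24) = (a + 7)/(a - 3)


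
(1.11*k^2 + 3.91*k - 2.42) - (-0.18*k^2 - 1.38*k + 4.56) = 1.29*k^2 + 5.29*k - 6.98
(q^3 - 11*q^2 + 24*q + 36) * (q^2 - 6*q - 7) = q^5 - 17*q^4 + 83*q^3 - 31*q^2 - 384*q - 252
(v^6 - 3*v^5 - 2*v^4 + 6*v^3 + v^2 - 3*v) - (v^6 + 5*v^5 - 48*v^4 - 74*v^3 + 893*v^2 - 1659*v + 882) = -8*v^5 + 46*v^4 + 80*v^3 - 892*v^2 + 1656*v - 882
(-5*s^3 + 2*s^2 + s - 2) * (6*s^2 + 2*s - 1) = -30*s^5 + 2*s^4 + 15*s^3 - 12*s^2 - 5*s + 2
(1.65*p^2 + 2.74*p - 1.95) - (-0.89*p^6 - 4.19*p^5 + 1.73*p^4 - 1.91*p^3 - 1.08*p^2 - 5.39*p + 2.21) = 0.89*p^6 + 4.19*p^5 - 1.73*p^4 + 1.91*p^3 + 2.73*p^2 + 8.13*p - 4.16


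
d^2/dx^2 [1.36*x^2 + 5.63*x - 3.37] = 2.72000000000000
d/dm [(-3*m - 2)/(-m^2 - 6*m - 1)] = (3*m^2 + 18*m - 2*(m + 3)*(3*m + 2) + 3)/(m^2 + 6*m + 1)^2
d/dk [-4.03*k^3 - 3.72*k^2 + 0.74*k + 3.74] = -12.09*k^2 - 7.44*k + 0.74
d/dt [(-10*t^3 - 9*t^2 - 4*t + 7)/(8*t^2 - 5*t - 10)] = (-80*t^4 + 100*t^3 + 377*t^2 + 68*t + 75)/(64*t^4 - 80*t^3 - 135*t^2 + 100*t + 100)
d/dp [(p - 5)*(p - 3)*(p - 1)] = 3*p^2 - 18*p + 23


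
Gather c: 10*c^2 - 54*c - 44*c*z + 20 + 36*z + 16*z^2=10*c^2 + c*(-44*z - 54) + 16*z^2 + 36*z + 20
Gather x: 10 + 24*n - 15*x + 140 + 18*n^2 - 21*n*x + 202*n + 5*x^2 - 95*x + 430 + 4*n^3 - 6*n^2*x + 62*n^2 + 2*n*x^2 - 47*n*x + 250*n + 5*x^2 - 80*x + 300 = 4*n^3 + 80*n^2 + 476*n + x^2*(2*n + 10) + x*(-6*n^2 - 68*n - 190) + 880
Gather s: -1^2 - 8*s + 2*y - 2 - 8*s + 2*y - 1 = -16*s + 4*y - 4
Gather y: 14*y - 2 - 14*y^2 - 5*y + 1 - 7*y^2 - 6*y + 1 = -21*y^2 + 3*y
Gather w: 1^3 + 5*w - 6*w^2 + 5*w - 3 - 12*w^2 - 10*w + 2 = -18*w^2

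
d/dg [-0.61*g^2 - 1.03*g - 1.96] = -1.22*g - 1.03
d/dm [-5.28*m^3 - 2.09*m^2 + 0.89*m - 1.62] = -15.84*m^2 - 4.18*m + 0.89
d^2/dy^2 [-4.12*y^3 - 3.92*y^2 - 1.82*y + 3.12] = -24.72*y - 7.84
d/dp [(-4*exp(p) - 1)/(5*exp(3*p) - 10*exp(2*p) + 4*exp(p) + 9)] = (40*exp(3*p) - 25*exp(2*p) - 20*exp(p) - 32)*exp(p)/(25*exp(6*p) - 100*exp(5*p) + 140*exp(4*p) + 10*exp(3*p) - 164*exp(2*p) + 72*exp(p) + 81)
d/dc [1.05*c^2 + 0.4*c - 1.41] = 2.1*c + 0.4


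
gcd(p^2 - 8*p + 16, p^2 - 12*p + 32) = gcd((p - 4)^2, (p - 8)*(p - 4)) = p - 4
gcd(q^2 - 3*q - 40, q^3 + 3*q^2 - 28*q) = 1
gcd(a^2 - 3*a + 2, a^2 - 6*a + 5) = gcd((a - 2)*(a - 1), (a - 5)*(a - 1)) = a - 1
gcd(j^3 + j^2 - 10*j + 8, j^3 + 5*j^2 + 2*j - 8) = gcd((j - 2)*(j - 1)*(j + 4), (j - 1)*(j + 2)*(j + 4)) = j^2 + 3*j - 4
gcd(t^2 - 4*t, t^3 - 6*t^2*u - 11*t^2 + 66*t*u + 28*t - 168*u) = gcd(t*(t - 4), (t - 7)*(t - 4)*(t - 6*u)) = t - 4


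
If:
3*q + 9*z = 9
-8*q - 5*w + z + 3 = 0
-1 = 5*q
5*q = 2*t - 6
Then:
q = -1/5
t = 5/2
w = 17/15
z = 16/15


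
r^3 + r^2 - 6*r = r*(r - 2)*(r + 3)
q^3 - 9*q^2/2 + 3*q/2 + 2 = (q - 4)*(q - 1)*(q + 1/2)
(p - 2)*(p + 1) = p^2 - p - 2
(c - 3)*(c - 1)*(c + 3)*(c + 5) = c^4 + 4*c^3 - 14*c^2 - 36*c + 45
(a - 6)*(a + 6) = a^2 - 36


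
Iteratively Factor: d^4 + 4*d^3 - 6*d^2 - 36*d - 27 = (d + 1)*(d^3 + 3*d^2 - 9*d - 27) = (d + 1)*(d + 3)*(d^2 - 9) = (d - 3)*(d + 1)*(d + 3)*(d + 3)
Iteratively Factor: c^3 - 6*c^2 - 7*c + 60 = (c - 5)*(c^2 - c - 12) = (c - 5)*(c + 3)*(c - 4)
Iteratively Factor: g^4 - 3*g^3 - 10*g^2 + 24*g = (g - 4)*(g^3 + g^2 - 6*g) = g*(g - 4)*(g^2 + g - 6) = g*(g - 4)*(g - 2)*(g + 3)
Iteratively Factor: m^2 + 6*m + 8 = (m + 2)*(m + 4)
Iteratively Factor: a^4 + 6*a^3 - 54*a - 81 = (a + 3)*(a^3 + 3*a^2 - 9*a - 27) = (a + 3)^2*(a^2 - 9) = (a + 3)^3*(a - 3)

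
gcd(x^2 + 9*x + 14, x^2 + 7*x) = x + 7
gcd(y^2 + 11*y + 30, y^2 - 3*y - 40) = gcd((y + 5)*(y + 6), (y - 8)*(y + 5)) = y + 5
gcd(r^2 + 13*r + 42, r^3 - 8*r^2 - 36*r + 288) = r + 6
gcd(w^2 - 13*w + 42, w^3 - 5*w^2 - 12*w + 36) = w - 6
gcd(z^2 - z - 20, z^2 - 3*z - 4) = 1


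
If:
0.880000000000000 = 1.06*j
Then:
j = 0.83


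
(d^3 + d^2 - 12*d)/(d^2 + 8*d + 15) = d*(d^2 + d - 12)/(d^2 + 8*d + 15)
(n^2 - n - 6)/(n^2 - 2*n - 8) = (n - 3)/(n - 4)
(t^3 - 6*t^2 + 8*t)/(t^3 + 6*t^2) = (t^2 - 6*t + 8)/(t*(t + 6))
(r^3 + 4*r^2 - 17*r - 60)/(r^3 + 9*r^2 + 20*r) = (r^2 - r - 12)/(r*(r + 4))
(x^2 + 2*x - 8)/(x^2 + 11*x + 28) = (x - 2)/(x + 7)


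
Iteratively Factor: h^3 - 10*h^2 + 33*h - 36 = (h - 3)*(h^2 - 7*h + 12) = (h - 4)*(h - 3)*(h - 3)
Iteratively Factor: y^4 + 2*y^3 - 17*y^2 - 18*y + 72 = (y + 3)*(y^3 - y^2 - 14*y + 24) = (y - 3)*(y + 3)*(y^2 + 2*y - 8) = (y - 3)*(y + 3)*(y + 4)*(y - 2)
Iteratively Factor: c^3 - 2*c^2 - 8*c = (c + 2)*(c^2 - 4*c) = c*(c + 2)*(c - 4)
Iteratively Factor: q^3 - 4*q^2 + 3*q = (q)*(q^2 - 4*q + 3) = q*(q - 1)*(q - 3)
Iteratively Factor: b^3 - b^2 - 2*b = (b + 1)*(b^2 - 2*b) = (b - 2)*(b + 1)*(b)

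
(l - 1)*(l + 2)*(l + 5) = l^3 + 6*l^2 + 3*l - 10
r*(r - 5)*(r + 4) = r^3 - r^2 - 20*r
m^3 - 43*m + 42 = (m - 6)*(m - 1)*(m + 7)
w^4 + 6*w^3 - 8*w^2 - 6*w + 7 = (w - 1)^2*(w + 1)*(w + 7)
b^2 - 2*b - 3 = (b - 3)*(b + 1)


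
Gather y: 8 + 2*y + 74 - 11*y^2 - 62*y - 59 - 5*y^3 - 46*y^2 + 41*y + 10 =-5*y^3 - 57*y^2 - 19*y + 33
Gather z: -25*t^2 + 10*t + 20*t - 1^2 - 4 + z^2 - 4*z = -25*t^2 + 30*t + z^2 - 4*z - 5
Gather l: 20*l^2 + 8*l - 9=20*l^2 + 8*l - 9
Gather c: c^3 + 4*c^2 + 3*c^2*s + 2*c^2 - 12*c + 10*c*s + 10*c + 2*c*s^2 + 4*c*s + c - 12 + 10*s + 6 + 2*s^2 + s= c^3 + c^2*(3*s + 6) + c*(2*s^2 + 14*s - 1) + 2*s^2 + 11*s - 6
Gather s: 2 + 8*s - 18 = 8*s - 16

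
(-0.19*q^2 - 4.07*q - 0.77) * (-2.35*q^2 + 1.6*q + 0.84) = 0.4465*q^4 + 9.2605*q^3 - 4.8621*q^2 - 4.6508*q - 0.6468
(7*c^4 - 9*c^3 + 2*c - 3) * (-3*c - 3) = -21*c^5 + 6*c^4 + 27*c^3 - 6*c^2 + 3*c + 9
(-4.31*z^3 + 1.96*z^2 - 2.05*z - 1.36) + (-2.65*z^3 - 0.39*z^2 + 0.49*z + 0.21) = -6.96*z^3 + 1.57*z^2 - 1.56*z - 1.15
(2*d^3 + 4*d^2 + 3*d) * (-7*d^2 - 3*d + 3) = -14*d^5 - 34*d^4 - 27*d^3 + 3*d^2 + 9*d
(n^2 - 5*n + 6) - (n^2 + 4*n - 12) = 18 - 9*n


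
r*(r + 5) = r^2 + 5*r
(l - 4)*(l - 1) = l^2 - 5*l + 4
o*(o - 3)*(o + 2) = o^3 - o^2 - 6*o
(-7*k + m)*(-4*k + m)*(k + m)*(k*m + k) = 28*k^4*m + 28*k^4 + 17*k^3*m^2 + 17*k^3*m - 10*k^2*m^3 - 10*k^2*m^2 + k*m^4 + k*m^3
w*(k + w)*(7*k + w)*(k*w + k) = 7*k^3*w^2 + 7*k^3*w + 8*k^2*w^3 + 8*k^2*w^2 + k*w^4 + k*w^3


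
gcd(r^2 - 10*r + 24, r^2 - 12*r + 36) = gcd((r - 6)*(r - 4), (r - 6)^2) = r - 6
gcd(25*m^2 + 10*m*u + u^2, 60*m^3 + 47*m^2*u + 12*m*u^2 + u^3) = 5*m + u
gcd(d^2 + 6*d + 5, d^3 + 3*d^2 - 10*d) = d + 5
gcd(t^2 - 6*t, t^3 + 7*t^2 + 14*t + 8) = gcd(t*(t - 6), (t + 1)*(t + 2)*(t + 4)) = 1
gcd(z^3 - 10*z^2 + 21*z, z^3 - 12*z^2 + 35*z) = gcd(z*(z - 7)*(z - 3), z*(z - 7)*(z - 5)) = z^2 - 7*z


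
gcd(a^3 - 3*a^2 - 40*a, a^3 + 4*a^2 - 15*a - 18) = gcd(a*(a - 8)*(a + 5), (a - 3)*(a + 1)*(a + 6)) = 1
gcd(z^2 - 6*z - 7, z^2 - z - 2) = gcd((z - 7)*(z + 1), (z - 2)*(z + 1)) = z + 1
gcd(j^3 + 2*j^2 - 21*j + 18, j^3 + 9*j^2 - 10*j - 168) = j + 6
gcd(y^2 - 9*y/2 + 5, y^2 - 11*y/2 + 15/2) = y - 5/2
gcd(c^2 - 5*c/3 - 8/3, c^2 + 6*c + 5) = c + 1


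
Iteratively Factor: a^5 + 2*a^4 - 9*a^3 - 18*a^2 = (a)*(a^4 + 2*a^3 - 9*a^2 - 18*a) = a*(a + 2)*(a^3 - 9*a) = a^2*(a + 2)*(a^2 - 9) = a^2*(a - 3)*(a + 2)*(a + 3)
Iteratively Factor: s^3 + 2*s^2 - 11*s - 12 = (s + 4)*(s^2 - 2*s - 3) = (s - 3)*(s + 4)*(s + 1)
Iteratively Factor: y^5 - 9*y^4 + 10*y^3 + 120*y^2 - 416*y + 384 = (y - 4)*(y^4 - 5*y^3 - 10*y^2 + 80*y - 96) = (y - 4)*(y - 2)*(y^3 - 3*y^2 - 16*y + 48) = (y - 4)*(y - 2)*(y + 4)*(y^2 - 7*y + 12) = (y - 4)^2*(y - 2)*(y + 4)*(y - 3)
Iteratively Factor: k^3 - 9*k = (k)*(k^2 - 9) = k*(k + 3)*(k - 3)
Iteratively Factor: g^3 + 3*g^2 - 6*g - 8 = (g + 1)*(g^2 + 2*g - 8) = (g + 1)*(g + 4)*(g - 2)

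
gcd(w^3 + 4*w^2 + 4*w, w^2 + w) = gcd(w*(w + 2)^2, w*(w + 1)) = w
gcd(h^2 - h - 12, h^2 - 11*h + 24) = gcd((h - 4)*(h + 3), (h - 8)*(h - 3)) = 1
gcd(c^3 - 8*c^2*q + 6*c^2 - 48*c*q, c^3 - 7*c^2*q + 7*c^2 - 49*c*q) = c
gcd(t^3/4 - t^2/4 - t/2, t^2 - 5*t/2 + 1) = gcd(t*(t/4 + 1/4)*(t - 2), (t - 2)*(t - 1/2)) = t - 2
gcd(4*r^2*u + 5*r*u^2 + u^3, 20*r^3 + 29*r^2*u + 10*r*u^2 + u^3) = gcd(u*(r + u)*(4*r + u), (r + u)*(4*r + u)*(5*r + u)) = 4*r^2 + 5*r*u + u^2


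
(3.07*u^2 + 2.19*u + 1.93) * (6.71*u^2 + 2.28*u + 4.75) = 20.5997*u^4 + 21.6945*u^3 + 32.526*u^2 + 14.8029*u + 9.1675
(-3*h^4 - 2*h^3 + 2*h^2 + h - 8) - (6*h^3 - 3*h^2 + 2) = -3*h^4 - 8*h^3 + 5*h^2 + h - 10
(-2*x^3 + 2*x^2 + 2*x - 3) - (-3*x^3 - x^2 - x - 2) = x^3 + 3*x^2 + 3*x - 1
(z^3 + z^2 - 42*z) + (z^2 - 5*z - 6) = z^3 + 2*z^2 - 47*z - 6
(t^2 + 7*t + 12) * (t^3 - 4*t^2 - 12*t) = t^5 + 3*t^4 - 28*t^3 - 132*t^2 - 144*t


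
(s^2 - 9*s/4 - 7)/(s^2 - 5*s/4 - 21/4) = (s - 4)/(s - 3)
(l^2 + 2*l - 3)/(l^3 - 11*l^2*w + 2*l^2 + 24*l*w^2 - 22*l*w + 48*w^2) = (l^2 + 2*l - 3)/(l^3 - 11*l^2*w + 2*l^2 + 24*l*w^2 - 22*l*w + 48*w^2)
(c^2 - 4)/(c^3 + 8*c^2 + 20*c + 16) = (c - 2)/(c^2 + 6*c + 8)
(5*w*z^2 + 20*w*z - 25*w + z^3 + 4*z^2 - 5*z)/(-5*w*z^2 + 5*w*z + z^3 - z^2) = (5*w*z + 25*w + z^2 + 5*z)/(z*(-5*w + z))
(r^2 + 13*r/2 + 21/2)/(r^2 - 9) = (r + 7/2)/(r - 3)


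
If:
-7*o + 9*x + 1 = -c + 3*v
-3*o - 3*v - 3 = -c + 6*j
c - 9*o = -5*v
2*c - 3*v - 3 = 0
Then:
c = 243*x/118 + 213/118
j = -99*x/118 - 27/59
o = 117*x/118 + 37/118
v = 81*x/59 + 12/59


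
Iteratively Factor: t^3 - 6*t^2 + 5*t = (t - 5)*(t^2 - t) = (t - 5)*(t - 1)*(t)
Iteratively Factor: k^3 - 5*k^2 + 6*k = (k - 3)*(k^2 - 2*k) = k*(k - 3)*(k - 2)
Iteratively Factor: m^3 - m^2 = (m)*(m^2 - m) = m*(m - 1)*(m)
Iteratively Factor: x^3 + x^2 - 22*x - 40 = (x + 2)*(x^2 - x - 20) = (x + 2)*(x + 4)*(x - 5)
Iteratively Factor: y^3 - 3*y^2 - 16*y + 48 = (y - 4)*(y^2 + y - 12) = (y - 4)*(y + 4)*(y - 3)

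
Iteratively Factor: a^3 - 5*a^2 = (a - 5)*(a^2) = a*(a - 5)*(a)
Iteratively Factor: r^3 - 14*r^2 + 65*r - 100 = (r - 5)*(r^2 - 9*r + 20) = (r - 5)^2*(r - 4)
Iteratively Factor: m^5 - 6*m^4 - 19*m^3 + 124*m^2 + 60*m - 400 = (m + 2)*(m^4 - 8*m^3 - 3*m^2 + 130*m - 200) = (m - 2)*(m + 2)*(m^3 - 6*m^2 - 15*m + 100) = (m - 5)*(m - 2)*(m + 2)*(m^2 - m - 20) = (m - 5)*(m - 2)*(m + 2)*(m + 4)*(m - 5)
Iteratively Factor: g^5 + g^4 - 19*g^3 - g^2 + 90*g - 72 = (g - 2)*(g^4 + 3*g^3 - 13*g^2 - 27*g + 36) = (g - 2)*(g + 4)*(g^3 - g^2 - 9*g + 9) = (g - 3)*(g - 2)*(g + 4)*(g^2 + 2*g - 3) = (g - 3)*(g - 2)*(g - 1)*(g + 4)*(g + 3)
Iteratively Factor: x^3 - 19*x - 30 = (x - 5)*(x^2 + 5*x + 6) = (x - 5)*(x + 2)*(x + 3)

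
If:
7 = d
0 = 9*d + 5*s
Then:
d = 7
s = -63/5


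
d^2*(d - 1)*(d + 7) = d^4 + 6*d^3 - 7*d^2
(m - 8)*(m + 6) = m^2 - 2*m - 48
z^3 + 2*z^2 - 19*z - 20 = (z - 4)*(z + 1)*(z + 5)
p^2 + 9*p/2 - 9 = (p - 3/2)*(p + 6)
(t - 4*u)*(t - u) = t^2 - 5*t*u + 4*u^2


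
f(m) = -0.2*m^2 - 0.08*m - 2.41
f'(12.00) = -4.88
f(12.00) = -32.17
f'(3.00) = -1.28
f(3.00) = -4.45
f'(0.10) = -0.12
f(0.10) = -2.42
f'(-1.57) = 0.55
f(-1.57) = -2.78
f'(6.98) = -2.87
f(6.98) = -12.71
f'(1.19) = -0.56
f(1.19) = -2.79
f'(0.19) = -0.16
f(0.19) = -2.43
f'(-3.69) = 1.40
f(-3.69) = -4.84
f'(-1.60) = 0.56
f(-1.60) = -2.79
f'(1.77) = -0.79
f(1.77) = -3.18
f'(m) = -0.4*m - 0.08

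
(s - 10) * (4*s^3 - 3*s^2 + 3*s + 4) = 4*s^4 - 43*s^3 + 33*s^2 - 26*s - 40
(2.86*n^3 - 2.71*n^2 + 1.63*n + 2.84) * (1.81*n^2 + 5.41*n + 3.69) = 5.1766*n^5 + 10.5675*n^4 - 1.1574*n^3 + 3.9588*n^2 + 21.3791*n + 10.4796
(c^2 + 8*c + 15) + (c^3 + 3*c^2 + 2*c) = c^3 + 4*c^2 + 10*c + 15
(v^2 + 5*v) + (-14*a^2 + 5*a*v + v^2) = -14*a^2 + 5*a*v + 2*v^2 + 5*v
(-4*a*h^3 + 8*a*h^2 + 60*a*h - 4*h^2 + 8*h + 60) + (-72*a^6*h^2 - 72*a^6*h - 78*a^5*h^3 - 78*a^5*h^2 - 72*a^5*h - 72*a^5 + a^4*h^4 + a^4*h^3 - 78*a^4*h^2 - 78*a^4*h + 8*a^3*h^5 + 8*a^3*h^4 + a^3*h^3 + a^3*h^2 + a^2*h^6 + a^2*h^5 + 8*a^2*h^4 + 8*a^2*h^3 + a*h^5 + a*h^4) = -72*a^6*h^2 - 72*a^6*h - 78*a^5*h^3 - 78*a^5*h^2 - 72*a^5*h - 72*a^5 + a^4*h^4 + a^4*h^3 - 78*a^4*h^2 - 78*a^4*h + 8*a^3*h^5 + 8*a^3*h^4 + a^3*h^3 + a^3*h^2 + a^2*h^6 + a^2*h^5 + 8*a^2*h^4 + 8*a^2*h^3 + a*h^5 + a*h^4 - 4*a*h^3 + 8*a*h^2 + 60*a*h - 4*h^2 + 8*h + 60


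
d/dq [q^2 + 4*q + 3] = 2*q + 4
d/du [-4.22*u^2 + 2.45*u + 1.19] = 2.45 - 8.44*u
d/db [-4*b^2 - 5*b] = -8*b - 5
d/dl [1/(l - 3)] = -1/(l - 3)^2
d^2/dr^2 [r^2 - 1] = 2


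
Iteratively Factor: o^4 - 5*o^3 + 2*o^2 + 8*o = (o - 4)*(o^3 - o^2 - 2*o) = o*(o - 4)*(o^2 - o - 2) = o*(o - 4)*(o - 2)*(o + 1)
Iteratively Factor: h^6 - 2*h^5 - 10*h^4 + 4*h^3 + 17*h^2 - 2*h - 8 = (h + 1)*(h^5 - 3*h^4 - 7*h^3 + 11*h^2 + 6*h - 8) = (h + 1)^2*(h^4 - 4*h^3 - 3*h^2 + 14*h - 8) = (h - 1)*(h + 1)^2*(h^3 - 3*h^2 - 6*h + 8) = (h - 4)*(h - 1)*(h + 1)^2*(h^2 + h - 2) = (h - 4)*(h - 1)^2*(h + 1)^2*(h + 2)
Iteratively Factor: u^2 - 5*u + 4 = (u - 4)*(u - 1)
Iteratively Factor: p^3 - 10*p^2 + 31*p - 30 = (p - 3)*(p^2 - 7*p + 10) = (p - 5)*(p - 3)*(p - 2)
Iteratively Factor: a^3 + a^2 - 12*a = (a)*(a^2 + a - 12) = a*(a + 4)*(a - 3)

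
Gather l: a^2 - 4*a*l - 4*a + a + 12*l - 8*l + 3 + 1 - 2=a^2 - 3*a + l*(4 - 4*a) + 2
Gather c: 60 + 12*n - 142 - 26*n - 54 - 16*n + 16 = -30*n - 120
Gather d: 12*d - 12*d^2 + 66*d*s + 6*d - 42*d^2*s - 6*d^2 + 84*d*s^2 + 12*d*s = d^2*(-42*s - 18) + d*(84*s^2 + 78*s + 18)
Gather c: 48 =48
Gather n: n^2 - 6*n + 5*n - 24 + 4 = n^2 - n - 20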